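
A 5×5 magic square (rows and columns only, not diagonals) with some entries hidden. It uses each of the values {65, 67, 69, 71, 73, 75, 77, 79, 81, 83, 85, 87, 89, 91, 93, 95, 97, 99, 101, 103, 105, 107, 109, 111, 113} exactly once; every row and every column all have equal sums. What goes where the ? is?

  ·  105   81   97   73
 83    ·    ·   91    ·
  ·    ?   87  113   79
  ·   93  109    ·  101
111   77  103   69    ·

71

The 25 entries sum to 2225, so each line sums to 2225/5 = 445.
From row 1, 445 − (105 + 81 + 97 + 73) gives (1,1) = 89.
Row 5: 111 + 77 + 103 + 69 + ? = 445, so (5,5) = 85.
From column 3, 445 − (81 + 87 + 109 + 103) gives (2,3) = 65.
From column 4, 445 − (97 + 91 + 113 + 69) gives (4,4) = 75.
Column 5: 73 + 79 + 101 + 85 + ? = 445, so (2,5) = 107.
The remaining cell in row 2 is (2,2) = 445 − 346 = 99.
From row 4, 445 − (93 + 109 + 75 + 101) gives (4,1) = 67.
Using column 1: 89 + 83 + 67 + 111 + ? → (3,1) = 445 − 350 = 95.
Column 2 must total 445; the given cells sum to 374, so (3,2) = 71.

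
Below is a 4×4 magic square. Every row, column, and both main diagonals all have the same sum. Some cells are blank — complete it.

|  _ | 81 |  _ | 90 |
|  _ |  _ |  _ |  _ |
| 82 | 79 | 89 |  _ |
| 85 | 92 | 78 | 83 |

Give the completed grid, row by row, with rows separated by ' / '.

80 81 87 90 / 91 86 84 77 / 82 79 89 88 / 85 92 78 83

Row 4 is already complete: 85 + 92 + 78 + 83 = 338, so that is the magic constant.
The remaining cell in row 3 is (3,4) = 338 − 250 = 88.
Column 2: 81 + 79 + 92 + ? = 338, so (2,2) = 86.
The remaining cell in column 4 is (2,4) = 338 − 261 = 77.
The remaining cell in main diagonal is (1,1) = 338 − 258 = 80.
Anti-diagonal must total 338; the given cells sum to 254, so (2,3) = 84.
Using row 1: 80 + 81 + 90 + ? → (1,3) = 338 − 251 = 87.
From row 2, 338 − (86 + 84 + 77) gives (2,1) = 91.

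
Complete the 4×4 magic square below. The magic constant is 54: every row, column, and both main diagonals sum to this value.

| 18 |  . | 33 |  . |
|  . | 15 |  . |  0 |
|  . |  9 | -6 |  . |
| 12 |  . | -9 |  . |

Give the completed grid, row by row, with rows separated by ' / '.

18 6 33 -3 / 3 15 36 0 / 21 9 -6 30 / 12 24 -9 27

From column 3, 54 − (33 + (-6) + (-9)) gives (2,3) = 36.
Main diagonal must total 54; the given cells sum to 27, so (4,4) = 27.
Using anti-diagonal: 36 + 9 + 12 + ? → (1,4) = 54 − 57 = -3.
Row 1 must total 54; the given cells sum to 48, so (1,2) = 6.
Row 2 needs 54; the known cells sum to 51, so (2,1) = 3.
Row 4: 12 + (-9) + 27 + ? = 54, so (4,2) = 24.
Column 1 needs 54; the known cells sum to 33, so (3,1) = 21.
From column 4, 54 − (-3 + 0 + 27) gives (3,4) = 30.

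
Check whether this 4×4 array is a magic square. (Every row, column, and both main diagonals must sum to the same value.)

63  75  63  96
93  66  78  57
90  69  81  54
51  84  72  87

Row 1: 63 + 75 + 63 + 96 = 297.
Row 2: 93 + 66 + 78 + 57 = 294.
Row 3: 90 + 69 + 81 + 54 = 294.
Row 4: 51 + 84 + 72 + 87 = 294.
Column 1: 63 + 93 + 90 + 51 = 297.
Column 2: 75 + 66 + 69 + 84 = 294.
Column 3: 63 + 78 + 81 + 72 = 294.
Column 4: 96 + 57 + 54 + 87 = 294.
Main diagonal: 63 + 66 + 81 + 87 = 297.
Anti-diagonal: 96 + 78 + 69 + 51 = 294.

No — column 2 sums to 294 but main diagonal sums to 297.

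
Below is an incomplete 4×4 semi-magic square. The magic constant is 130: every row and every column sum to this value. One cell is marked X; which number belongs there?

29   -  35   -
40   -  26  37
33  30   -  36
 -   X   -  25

39

Using row 2: 40 + 26 + 37 + ? → (2,2) = 130 − 103 = 27.
Using row 3: 33 + 30 + 36 + ? → (3,3) = 130 − 99 = 31.
The remaining cell in column 1 is (4,1) = 130 − 102 = 28.
The remaining cell in column 3 is (4,3) = 130 − 92 = 38.
From column 4, 130 − (37 + 36 + 25) gives (1,4) = 32.
Row 1 must total 130; the given cells sum to 96, so (1,2) = 34.
The remaining cell in row 4 is (4,2) = 130 − 91 = 39.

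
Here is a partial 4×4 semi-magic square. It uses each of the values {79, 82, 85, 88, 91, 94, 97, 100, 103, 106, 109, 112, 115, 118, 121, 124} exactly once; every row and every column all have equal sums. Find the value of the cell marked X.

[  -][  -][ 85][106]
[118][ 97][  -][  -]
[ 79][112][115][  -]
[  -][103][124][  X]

The 16 entries sum to 1624, so each line sums to 1624/4 = 406.
Row 3 needs 406; the known cells sum to 306, so (3,4) = 100.
The remaining cell in column 2 is (1,2) = 406 − 312 = 94.
The remaining cell in column 3 is (2,3) = 406 − 324 = 82.
The remaining cell in row 1 is (1,1) = 406 − 285 = 121.
The remaining cell in row 2 is (2,4) = 406 − 297 = 109.
Column 1 must total 406; the given cells sum to 318, so (4,1) = 88.
The remaining cell in column 4 is (4,4) = 406 − 315 = 91.

91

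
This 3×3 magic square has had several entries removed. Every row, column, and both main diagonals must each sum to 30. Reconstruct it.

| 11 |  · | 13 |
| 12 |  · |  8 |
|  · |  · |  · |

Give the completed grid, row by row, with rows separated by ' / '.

From row 1, 30 − (11 + 13) gives (1,2) = 6.
Row 2 needs 30; the known cells sum to 20, so (2,2) = 10.
Using column 1: 11 + 12 + ? → (3,1) = 30 − 23 = 7.
Column 2: 6 + 10 + ? = 30, so (3,2) = 14.
Using column 3: 13 + 8 + ? → (3,3) = 30 − 21 = 9.

11 6 13 / 12 10 8 / 7 14 9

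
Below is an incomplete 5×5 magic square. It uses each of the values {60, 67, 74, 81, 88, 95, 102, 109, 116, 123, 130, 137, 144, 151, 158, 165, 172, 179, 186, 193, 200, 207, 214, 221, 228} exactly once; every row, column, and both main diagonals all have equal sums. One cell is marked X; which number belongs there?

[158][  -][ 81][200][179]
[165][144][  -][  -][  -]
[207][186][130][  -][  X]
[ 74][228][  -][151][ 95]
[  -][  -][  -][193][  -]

The 25 entries sum to 3600, so each line sums to 3600/5 = 720.
The remaining cell in row 1 is (1,2) = 720 − 618 = 102.
Row 4 needs 720; the known cells sum to 548, so (4,3) = 172.
From column 1, 720 − (158 + 165 + 207 + 74) gives (5,1) = 116.
Column 2: 102 + 144 + 186 + 228 + ? = 720, so (5,2) = 60.
Main diagonal must total 720; the given cells sum to 583, so (5,5) = 137.
Anti-diagonal needs 720; the known cells sum to 653, so (2,4) = 67.
Row 5 must total 720; the given cells sum to 506, so (5,3) = 214.
From column 3, 720 − (81 + 130 + 172 + 214) gives (2,3) = 123.
Column 4 must total 720; the given cells sum to 611, so (3,4) = 109.
Row 2: 165 + 144 + 123 + 67 + ? = 720, so (2,5) = 221.
Using row 3: 207 + 186 + 130 + 109 + ? → (3,5) = 720 − 632 = 88.

88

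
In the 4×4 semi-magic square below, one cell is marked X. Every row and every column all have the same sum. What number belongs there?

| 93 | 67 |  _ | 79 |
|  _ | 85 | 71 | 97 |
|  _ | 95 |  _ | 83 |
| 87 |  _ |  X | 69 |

91

Column 4 is complete and sums to 328; that is the magic constant.
Row 1 must total 328; the given cells sum to 239, so (1,3) = 89.
Row 2: 85 + 71 + 97 + ? = 328, so (2,1) = 75.
Using column 1: 93 + 75 + 87 + ? → (3,1) = 328 − 255 = 73.
Column 2 needs 328; the known cells sum to 247, so (4,2) = 81.
From row 3, 328 − (73 + 95 + 83) gives (3,3) = 77.
Row 4: 87 + 81 + 69 + ? = 328, so (4,3) = 91.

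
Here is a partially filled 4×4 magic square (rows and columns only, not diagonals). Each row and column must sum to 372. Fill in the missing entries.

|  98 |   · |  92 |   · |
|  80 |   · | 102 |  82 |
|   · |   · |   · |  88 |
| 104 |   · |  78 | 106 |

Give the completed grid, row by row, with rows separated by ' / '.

The remaining cell in row 2 is (2,2) = 372 − 264 = 108.
Row 4: 104 + 78 + 106 + ? = 372, so (4,2) = 84.
Using column 1: 98 + 80 + 104 + ? → (3,1) = 372 − 282 = 90.
Column 3: 92 + 102 + 78 + ? = 372, so (3,3) = 100.
From column 4, 372 − (82 + 88 + 106) gives (1,4) = 96.
The remaining cell in row 1 is (1,2) = 372 − 286 = 86.
Row 3 must total 372; the given cells sum to 278, so (3,2) = 94.

98 86 92 96 / 80 108 102 82 / 90 94 100 88 / 104 84 78 106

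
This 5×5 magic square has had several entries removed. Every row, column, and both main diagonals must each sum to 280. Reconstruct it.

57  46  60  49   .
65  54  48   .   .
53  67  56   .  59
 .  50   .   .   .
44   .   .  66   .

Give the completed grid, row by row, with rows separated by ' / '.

Row 1 must total 280; the given cells sum to 212, so (1,5) = 68.
The remaining cell in row 3 is (3,4) = 280 − 235 = 45.
Column 1 must total 280; the given cells sum to 219, so (4,1) = 61.
The remaining cell in column 2 is (5,2) = 280 − 217 = 63.
Anti-diagonal: 68 + 56 + 50 + 44 + ? = 280, so (2,4) = 62.
Row 2 needs 280; the known cells sum to 229, so (2,5) = 51.
Column 4: 49 + 62 + 45 + 66 + ? = 280, so (4,4) = 58.
Main diagonal needs 280; the known cells sum to 225, so (5,5) = 55.
Row 5 needs 280; the known cells sum to 228, so (5,3) = 52.
From column 3, 280 − (60 + 48 + 56 + 52) gives (4,3) = 64.
Column 5 needs 280; the known cells sum to 233, so (4,5) = 47.

57 46 60 49 68 / 65 54 48 62 51 / 53 67 56 45 59 / 61 50 64 58 47 / 44 63 52 66 55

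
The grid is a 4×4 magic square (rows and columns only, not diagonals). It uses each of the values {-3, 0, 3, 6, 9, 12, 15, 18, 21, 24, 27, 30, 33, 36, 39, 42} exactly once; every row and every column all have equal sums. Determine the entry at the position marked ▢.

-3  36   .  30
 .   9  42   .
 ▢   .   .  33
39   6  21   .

18

The 16 entries sum to 312, so each line sums to 312/4 = 78.
Row 1: -3 + 36 + 30 + ? = 78, so (1,3) = 15.
Row 4 needs 78; the known cells sum to 66, so (4,4) = 12.
Using column 2: 36 + 9 + 6 + ? → (3,2) = 78 − 51 = 27.
Column 3 must total 78; the given cells sum to 78, so (3,3) = 0.
From column 4, 78 − (30 + 33 + 12) gives (2,4) = 3.
Row 2 needs 78; the known cells sum to 54, so (2,1) = 24.
Using row 3: 27 + 0 + 33 + ? → (3,1) = 78 − 60 = 18.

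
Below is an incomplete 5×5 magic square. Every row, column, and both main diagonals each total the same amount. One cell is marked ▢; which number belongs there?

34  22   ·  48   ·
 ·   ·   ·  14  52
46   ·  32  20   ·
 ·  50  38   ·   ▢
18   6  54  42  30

24

Row 5 is complete and sums to 150; that is the magic constant.
From column 4, 150 − (48 + 14 + 20 + 42) gives (4,4) = 26.
From main diagonal, 150 − (34 + 32 + 26 + 30) gives (2,2) = 28.
Anti-diagonal: 14 + 32 + 50 + 18 + ? = 150, so (1,5) = 36.
Using row 1: 34 + 22 + 48 + 36 + ? → (1,3) = 150 − 140 = 10.
The remaining cell in column 2 is (3,2) = 150 − 106 = 44.
Column 3 needs 150; the known cells sum to 134, so (2,3) = 16.
From row 2, 150 − (28 + 16 + 14 + 52) gives (2,1) = 40.
Row 3: 46 + 44 + 32 + 20 + ? = 150, so (3,5) = 8.
Column 1: 34 + 40 + 46 + 18 + ? = 150, so (4,1) = 12.
Column 5 must total 150; the given cells sum to 126, so (4,5) = 24.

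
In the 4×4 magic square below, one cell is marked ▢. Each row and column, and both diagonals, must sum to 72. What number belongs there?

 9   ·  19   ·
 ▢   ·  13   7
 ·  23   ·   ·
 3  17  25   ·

From row 4, 72 − (3 + 17 + 25) gives (4,4) = 27.
Using column 3: 19 + 13 + 25 + ? → (3,3) = 72 − 57 = 15.
Using main diagonal: 9 + 15 + 27 + ? → (2,2) = 72 − 51 = 21.
Anti-diagonal: 13 + 23 + 3 + ? = 72, so (1,4) = 33.
The remaining cell in row 1 is (1,2) = 72 − 61 = 11.
The remaining cell in row 2 is (2,1) = 72 − 41 = 31.

31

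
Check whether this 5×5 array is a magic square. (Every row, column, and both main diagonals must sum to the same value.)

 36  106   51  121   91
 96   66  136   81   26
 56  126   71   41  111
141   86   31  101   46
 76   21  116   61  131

Row 1: 36 + 106 + 51 + 121 + 91 = 405.
Row 2: 96 + 66 + 136 + 81 + 26 = 405.
Row 3: 56 + 126 + 71 + 41 + 111 = 405.
Row 4: 141 + 86 + 31 + 101 + 46 = 405.
Row 5: 76 + 21 + 116 + 61 + 131 = 405.
Column 1: 36 + 96 + 56 + 141 + 76 = 405.
Column 2: 106 + 66 + 126 + 86 + 21 = 405.
Column 3: 51 + 136 + 71 + 31 + 116 = 405.
Column 4: 121 + 81 + 41 + 101 + 61 = 405.
Column 5: 91 + 26 + 111 + 46 + 131 = 405.
Main diagonal: 36 + 66 + 71 + 101 + 131 = 405.
Anti-diagonal: 91 + 81 + 71 + 86 + 76 = 405.
All lines sum to 405.

Yes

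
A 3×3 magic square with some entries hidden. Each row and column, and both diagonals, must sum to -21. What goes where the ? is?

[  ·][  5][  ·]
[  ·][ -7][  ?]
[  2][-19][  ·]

-1

From row 3, -21 − (2 + (-19)) gives (3,3) = -4.
Main diagonal: -7 + (-4) + ? = -21, so (1,1) = -10.
Using anti-diagonal: -7 + 2 + ? → (1,3) = -21 − (-5) = -16.
From column 1, -21 − (-10 + 2) gives (2,1) = -13.
Column 3 must total -21; the given cells sum to -20, so (2,3) = -1.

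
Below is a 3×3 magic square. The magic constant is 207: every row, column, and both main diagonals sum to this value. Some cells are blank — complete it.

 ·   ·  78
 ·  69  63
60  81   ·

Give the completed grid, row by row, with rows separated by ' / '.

72 57 78 / 75 69 63 / 60 81 66

Row 2: 69 + 63 + ? = 207, so (2,1) = 75.
Using row 3: 60 + 81 + ? → (3,3) = 207 − 141 = 66.
Column 1: 75 + 60 + ? = 207, so (1,1) = 72.
Using column 2: 69 + 81 + ? → (1,2) = 207 − 150 = 57.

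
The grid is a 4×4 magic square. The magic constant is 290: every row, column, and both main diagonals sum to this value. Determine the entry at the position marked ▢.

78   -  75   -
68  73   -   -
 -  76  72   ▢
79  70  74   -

77

Row 4: 79 + 70 + 74 + ? = 290, so (4,4) = 67.
Column 1: 78 + 68 + 79 + ? = 290, so (3,1) = 65.
Using column 2: 73 + 76 + 70 + ? → (1,2) = 290 − 219 = 71.
From column 3, 290 − (75 + 72 + 74) gives (2,3) = 69.
The remaining cell in anti-diagonal is (1,4) = 290 − 224 = 66.
Row 2 must total 290; the given cells sum to 210, so (2,4) = 80.
From row 3, 290 − (65 + 76 + 72) gives (3,4) = 77.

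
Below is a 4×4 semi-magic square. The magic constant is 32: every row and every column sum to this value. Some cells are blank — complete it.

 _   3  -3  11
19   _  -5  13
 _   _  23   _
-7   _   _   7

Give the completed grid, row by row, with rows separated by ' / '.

Using row 1: 3 + (-3) + 11 + ? → (1,1) = 32 − 11 = 21.
Row 2 needs 32; the known cells sum to 27, so (2,2) = 5.
The remaining cell in column 1 is (3,1) = 32 − 33 = -1.
Using column 3: -3 + (-5) + 23 + ? → (4,3) = 32 − 15 = 17.
Using column 4: 11 + 13 + 7 + ? → (3,4) = 32 − 31 = 1.
The remaining cell in row 3 is (3,2) = 32 − 23 = 9.
From row 4, 32 − (-7 + 17 + 7) gives (4,2) = 15.

21 3 -3 11 / 19 5 -5 13 / -1 9 23 1 / -7 15 17 7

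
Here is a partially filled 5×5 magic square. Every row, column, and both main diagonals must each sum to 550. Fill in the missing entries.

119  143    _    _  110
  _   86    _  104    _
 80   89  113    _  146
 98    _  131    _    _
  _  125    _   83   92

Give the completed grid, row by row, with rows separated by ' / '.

119 143 77 101 110 / 137 86 95 104 128 / 80 89 113 122 146 / 98 107 131 140 74 / 116 125 134 83 92

Using row 3: 80 + 89 + 113 + 146 + ? → (3,4) = 550 − 428 = 122.
Column 2 must total 550; the given cells sum to 443, so (4,2) = 107.
The remaining cell in main diagonal is (4,4) = 550 − 410 = 140.
Anti-diagonal must total 550; the given cells sum to 434, so (5,1) = 116.
Row 4 must total 550; the given cells sum to 476, so (4,5) = 74.
From row 5, 550 − (116 + 125 + 83 + 92) gives (5,3) = 134.
The remaining cell in column 1 is (2,1) = 550 − 413 = 137.
Using column 4: 104 + 122 + 140 + 83 + ? → (1,4) = 550 − 449 = 101.
From column 5, 550 − (110 + 146 + 74 + 92) gives (2,5) = 128.
The remaining cell in row 1 is (1,3) = 550 − 473 = 77.
Using row 2: 137 + 86 + 104 + 128 + ? → (2,3) = 550 − 455 = 95.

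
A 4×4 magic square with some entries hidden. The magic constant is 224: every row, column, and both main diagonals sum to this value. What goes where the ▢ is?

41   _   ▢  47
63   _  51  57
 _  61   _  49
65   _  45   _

69

Row 2: 63 + 51 + 57 + ? = 224, so (2,2) = 53.
Column 1: 41 + 63 + 65 + ? = 224, so (3,1) = 55.
From column 4, 224 − (47 + 57 + 49) gives (4,4) = 71.
From main diagonal, 224 − (41 + 53 + 71) gives (3,3) = 59.
From row 4, 224 − (65 + 45 + 71) gives (4,2) = 43.
Column 2 needs 224; the known cells sum to 157, so (1,2) = 67.
Using column 3: 51 + 59 + 45 + ? → (1,3) = 224 − 155 = 69.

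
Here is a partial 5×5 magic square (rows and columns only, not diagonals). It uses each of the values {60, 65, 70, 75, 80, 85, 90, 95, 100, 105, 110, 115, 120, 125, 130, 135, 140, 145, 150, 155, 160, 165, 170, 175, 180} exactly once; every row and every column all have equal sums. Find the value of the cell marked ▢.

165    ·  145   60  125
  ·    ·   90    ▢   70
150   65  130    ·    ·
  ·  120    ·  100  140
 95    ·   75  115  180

The 25 entries sum to 3000, so each line sums to 3000/5 = 600.
From row 1, 600 − (165 + 145 + 60 + 125) gives (1,2) = 105.
The remaining cell in row 5 is (5,2) = 600 − 465 = 135.
From column 2, 600 − (105 + 65 + 120 + 135) gives (2,2) = 175.
Using column 3: 145 + 90 + 130 + 75 + ? → (4,3) = 600 − 440 = 160.
Column 5: 125 + 70 + 140 + 180 + ? = 600, so (3,5) = 85.
Row 3 needs 600; the known cells sum to 430, so (3,4) = 170.
Row 4: 120 + 160 + 100 + 140 + ? = 600, so (4,1) = 80.
From column 1, 600 − (165 + 150 + 80 + 95) gives (2,1) = 110.
From column 4, 600 − (60 + 170 + 100 + 115) gives (2,4) = 155.

155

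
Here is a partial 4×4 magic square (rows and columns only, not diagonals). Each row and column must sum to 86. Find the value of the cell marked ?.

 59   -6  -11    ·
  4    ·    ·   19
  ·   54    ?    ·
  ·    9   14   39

49

From row 1, 86 − (59 + (-6) + (-11)) gives (1,4) = 44.
Row 4 must total 86; the given cells sum to 62, so (4,1) = 24.
Column 1 needs 86; the known cells sum to 87, so (3,1) = -1.
Using column 2: -6 + 54 + 9 + ? → (2,2) = 86 − 57 = 29.
Column 4 must total 86; the given cells sum to 102, so (3,4) = -16.
Row 2: 4 + 29 + 19 + ? = 86, so (2,3) = 34.
The remaining cell in row 3 is (3,3) = 86 − 37 = 49.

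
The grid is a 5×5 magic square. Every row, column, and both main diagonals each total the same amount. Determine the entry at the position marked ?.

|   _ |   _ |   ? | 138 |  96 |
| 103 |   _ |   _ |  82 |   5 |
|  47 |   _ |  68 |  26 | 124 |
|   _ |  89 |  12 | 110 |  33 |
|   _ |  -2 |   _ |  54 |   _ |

Column 4 is complete and sums to 410; that is the magic constant.
The remaining cell in row 3 is (3,2) = 410 − 265 = 145.
Row 4 needs 410; the known cells sum to 244, so (4,1) = 166.
Column 5: 96 + 5 + 124 + 33 + ? = 410, so (5,5) = 152.
From anti-diagonal, 410 − (96 + 82 + 68 + 89) gives (5,1) = 75.
The remaining cell in row 5 is (5,3) = 410 − 279 = 131.
Column 1 must total 410; the given cells sum to 391, so (1,1) = 19.
The remaining cell in main diagonal is (2,2) = 410 − 349 = 61.
From row 2, 410 − (103 + 61 + 82 + 5) gives (2,3) = 159.
Using column 2: 61 + 145 + 89 + (-2) + ? → (1,2) = 410 − 293 = 117.
Using column 3: 159 + 68 + 12 + 131 + ? → (1,3) = 410 − 370 = 40.

40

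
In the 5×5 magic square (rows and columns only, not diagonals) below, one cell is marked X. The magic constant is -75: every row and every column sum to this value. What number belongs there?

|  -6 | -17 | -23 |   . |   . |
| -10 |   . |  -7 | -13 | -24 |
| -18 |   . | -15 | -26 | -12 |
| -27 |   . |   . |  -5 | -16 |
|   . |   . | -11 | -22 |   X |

-3

Row 2 must total -75; the given cells sum to -54, so (2,2) = -21.
Using row 3: -18 + (-15) + (-26) + (-12) + ? → (3,2) = -75 − (-71) = -4.
Column 1 must total -75; the given cells sum to -61, so (5,1) = -14.
Using column 3: -23 + (-7) + (-15) + (-11) + ? → (4,3) = -75 − (-56) = -19.
From column 4, -75 − (-13 + (-26) + (-5) + (-22)) gives (1,4) = -9.
From row 1, -75 − (-6 + (-17) + (-23) + (-9)) gives (1,5) = -20.
Using row 4: -27 + (-19) + (-5) + (-16) + ? → (4,2) = -75 − (-67) = -8.
Column 2 needs -75; the known cells sum to -50, so (5,2) = -25.
From column 5, -75 − (-20 + (-24) + (-12) + (-16)) gives (5,5) = -3.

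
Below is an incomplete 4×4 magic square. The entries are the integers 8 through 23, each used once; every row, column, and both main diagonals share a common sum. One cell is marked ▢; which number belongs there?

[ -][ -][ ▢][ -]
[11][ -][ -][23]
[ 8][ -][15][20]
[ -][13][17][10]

The entries are 8 through 23, which sum to 248, so each line sums to 248/4 = 62.
From row 3, 62 − (8 + 15 + 20) gives (3,2) = 19.
Row 4 needs 62; the known cells sum to 40, so (4,1) = 22.
From column 1, 62 − (11 + 8 + 22) gives (1,1) = 21.
The remaining cell in column 4 is (1,4) = 62 − 53 = 9.
Main diagonal must total 62; the given cells sum to 46, so (2,2) = 16.
Anti-diagonal: 9 + 19 + 22 + ? = 62, so (2,3) = 12.
Column 2 must total 62; the given cells sum to 48, so (1,2) = 14.
Column 3: 12 + 15 + 17 + ? = 62, so (1,3) = 18.

18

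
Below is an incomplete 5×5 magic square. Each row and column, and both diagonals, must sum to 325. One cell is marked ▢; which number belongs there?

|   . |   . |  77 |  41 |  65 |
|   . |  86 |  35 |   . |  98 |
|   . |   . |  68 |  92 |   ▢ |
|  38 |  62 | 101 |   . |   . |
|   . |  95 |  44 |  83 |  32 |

56

Row 5: 95 + 44 + 83 + 32 + ? = 325, so (5,1) = 71.
Anti-diagonal needs 325; the known cells sum to 266, so (2,4) = 59.
Row 2: 86 + 35 + 59 + 98 + ? = 325, so (2,1) = 47.
Using column 4: 41 + 59 + 92 + 83 + ? → (4,4) = 325 − 275 = 50.
Main diagonal: 86 + 68 + 50 + 32 + ? = 325, so (1,1) = 89.
Using row 1: 89 + 77 + 41 + 65 + ? → (1,2) = 325 − 272 = 53.
From row 4, 325 − (38 + 62 + 101 + 50) gives (4,5) = 74.
Column 1: 89 + 47 + 38 + 71 + ? = 325, so (3,1) = 80.
Column 2 must total 325; the given cells sum to 296, so (3,2) = 29.
Column 5 needs 325; the known cells sum to 269, so (3,5) = 56.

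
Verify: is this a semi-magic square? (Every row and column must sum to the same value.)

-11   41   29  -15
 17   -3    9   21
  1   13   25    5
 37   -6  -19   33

Row 1: -11 + 41 + 29 + (-15) = 44.
Row 2: 17 + (-3) + 9 + 21 = 44.
Row 3: 1 + 13 + 25 + 5 = 44.
Row 4: 37 + (-6) + (-19) + 33 = 45.
Column 1: -11 + 17 + 1 + 37 = 44.
Column 2: 41 + (-3) + 13 + (-6) = 45.
Column 3: 29 + 9 + 25 + (-19) = 44.
Column 4: -15 + 21 + 5 + 33 = 44.

No — row 1 sums to 44 but row 4 sums to 45.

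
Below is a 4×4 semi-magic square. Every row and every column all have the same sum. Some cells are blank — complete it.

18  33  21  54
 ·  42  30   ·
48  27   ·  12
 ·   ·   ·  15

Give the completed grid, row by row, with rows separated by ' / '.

Row 1 is already complete: 18 + 33 + 21 + 54 = 126, so that is the magic constant.
Row 3 needs 126; the known cells sum to 87, so (3,3) = 39.
Column 2: 33 + 42 + 27 + ? = 126, so (4,2) = 24.
The remaining cell in column 3 is (4,3) = 126 − 90 = 36.
The remaining cell in column 4 is (2,4) = 126 − 81 = 45.
Row 2: 42 + 30 + 45 + ? = 126, so (2,1) = 9.
Row 4 must total 126; the given cells sum to 75, so (4,1) = 51.

18 33 21 54 / 9 42 30 45 / 48 27 39 12 / 51 24 36 15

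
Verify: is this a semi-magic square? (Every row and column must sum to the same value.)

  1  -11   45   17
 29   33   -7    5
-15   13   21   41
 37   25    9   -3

Row 1: 1 + (-11) + 45 + 17 = 52.
Row 2: 29 + 33 + (-7) + 5 = 60.
Row 3: -15 + 13 + 21 + 41 = 60.
Row 4: 37 + 25 + 9 + (-3) = 68.
Column 1: 1 + 29 + (-15) + 37 = 52.
Column 2: -11 + 33 + 13 + 25 = 60.
Column 3: 45 + (-7) + 21 + 9 = 68.
Column 4: 17 + 5 + 41 + (-3) = 60.

No — column 2 sums to 60 but row 4 sums to 68.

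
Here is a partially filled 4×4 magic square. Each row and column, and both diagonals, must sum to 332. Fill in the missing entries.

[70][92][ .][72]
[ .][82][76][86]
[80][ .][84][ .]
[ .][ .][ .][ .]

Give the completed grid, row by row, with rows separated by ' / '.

70 92 98 72 / 88 82 76 86 / 80 90 84 78 / 94 68 74 96

Row 1: 70 + 92 + 72 + ? = 332, so (1,3) = 98.
Row 2 must total 332; the given cells sum to 244, so (2,1) = 88.
Column 1: 70 + 88 + 80 + ? = 332, so (4,1) = 94.
The remaining cell in column 3 is (4,3) = 332 − 258 = 74.
Main diagonal needs 332; the known cells sum to 236, so (4,4) = 96.
The remaining cell in anti-diagonal is (3,2) = 332 − 242 = 90.
Row 3 needs 332; the known cells sum to 254, so (3,4) = 78.
Using row 4: 94 + 74 + 96 + ? → (4,2) = 332 − 264 = 68.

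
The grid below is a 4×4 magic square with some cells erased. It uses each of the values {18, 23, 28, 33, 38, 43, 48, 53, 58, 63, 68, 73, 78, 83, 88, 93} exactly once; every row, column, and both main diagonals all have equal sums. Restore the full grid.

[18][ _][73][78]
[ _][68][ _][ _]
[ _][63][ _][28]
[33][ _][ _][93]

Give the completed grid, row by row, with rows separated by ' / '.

The 16 entries sum to 888, so each line sums to 888/4 = 222.
From row 1, 222 − (18 + 73 + 78) gives (1,2) = 53.
Column 2 must total 222; the given cells sum to 184, so (4,2) = 38.
From column 4, 222 − (78 + 28 + 93) gives (2,4) = 23.
Main diagonal needs 222; the known cells sum to 179, so (3,3) = 43.
Using anti-diagonal: 78 + 63 + 33 + ? → (2,3) = 222 − 174 = 48.
Row 2 must total 222; the given cells sum to 139, so (2,1) = 83.
Row 3: 63 + 43 + 28 + ? = 222, so (3,1) = 88.
Row 4 needs 222; the known cells sum to 164, so (4,3) = 58.

18 53 73 78 / 83 68 48 23 / 88 63 43 28 / 33 38 58 93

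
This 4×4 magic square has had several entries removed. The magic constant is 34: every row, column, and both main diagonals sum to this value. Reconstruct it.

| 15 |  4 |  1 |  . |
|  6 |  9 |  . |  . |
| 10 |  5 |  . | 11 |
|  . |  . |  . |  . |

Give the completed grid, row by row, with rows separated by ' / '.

The remaining cell in row 1 is (1,4) = 34 − 20 = 14.
From row 3, 34 − (10 + 5 + 11) gives (3,3) = 8.
Column 1 needs 34; the known cells sum to 31, so (4,1) = 3.
From column 2, 34 − (4 + 9 + 5) gives (4,2) = 16.
Main diagonal must total 34; the given cells sum to 32, so (4,4) = 2.
From anti-diagonal, 34 − (14 + 5 + 3) gives (2,3) = 12.
Row 2: 6 + 9 + 12 + ? = 34, so (2,4) = 7.
The remaining cell in row 4 is (4,3) = 34 − 21 = 13.

15 4 1 14 / 6 9 12 7 / 10 5 8 11 / 3 16 13 2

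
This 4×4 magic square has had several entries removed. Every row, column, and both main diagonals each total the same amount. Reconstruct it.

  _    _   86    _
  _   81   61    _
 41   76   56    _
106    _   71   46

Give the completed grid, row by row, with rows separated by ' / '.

91 66 86 31 / 36 81 61 96 / 41 76 56 101 / 106 51 71 46

Column 3 is already complete: 86 + 61 + 56 + 71 = 274, so that is the magic constant.
Row 3 needs 274; the known cells sum to 173, so (3,4) = 101.
Row 4 must total 274; the given cells sum to 223, so (4,2) = 51.
Column 2 needs 274; the known cells sum to 208, so (1,2) = 66.
Main diagonal must total 274; the given cells sum to 183, so (1,1) = 91.
The remaining cell in anti-diagonal is (1,4) = 274 − 243 = 31.
The remaining cell in column 1 is (2,1) = 274 − 238 = 36.
Using column 4: 31 + 101 + 46 + ? → (2,4) = 274 − 178 = 96.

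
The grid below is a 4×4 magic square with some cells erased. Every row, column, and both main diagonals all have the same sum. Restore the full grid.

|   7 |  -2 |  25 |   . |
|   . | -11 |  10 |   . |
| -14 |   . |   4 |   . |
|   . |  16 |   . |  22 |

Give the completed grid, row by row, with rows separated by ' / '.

7 -2 25 -8 / 28 -11 10 -5 / -14 19 4 13 / 1 16 -17 22

Main diagonal is already complete: 7 + -11 + 4 + 22 = 22, so that is the magic constant.
The remaining cell in row 1 is (1,4) = 22 − 30 = -8.
Column 2: -2 + (-11) + 16 + ? = 22, so (3,2) = 19.
Column 3: 25 + 10 + 4 + ? = 22, so (4,3) = -17.
Anti-diagonal: -8 + 10 + 19 + ? = 22, so (4,1) = 1.
Row 3 must total 22; the given cells sum to 9, so (3,4) = 13.
Column 1: 7 + (-14) + 1 + ? = 22, so (2,1) = 28.
Column 4 needs 22; the known cells sum to 27, so (2,4) = -5.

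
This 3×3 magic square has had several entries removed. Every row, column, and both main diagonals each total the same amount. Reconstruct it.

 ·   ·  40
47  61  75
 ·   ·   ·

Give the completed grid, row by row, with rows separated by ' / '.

54 89 40 / 47 61 75 / 82 33 68

Row 2 is already complete: 47 + 61 + 75 = 183, so that is the magic constant.
Column 3 must total 183; the given cells sum to 115, so (3,3) = 68.
Main diagonal needs 183; the known cells sum to 129, so (1,1) = 54.
The remaining cell in anti-diagonal is (3,1) = 183 − 101 = 82.
The remaining cell in row 1 is (1,2) = 183 − 94 = 89.
Row 3 needs 183; the known cells sum to 150, so (3,2) = 33.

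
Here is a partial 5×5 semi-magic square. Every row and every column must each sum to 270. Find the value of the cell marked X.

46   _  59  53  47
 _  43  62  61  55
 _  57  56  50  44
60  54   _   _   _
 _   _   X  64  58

45

Row 1 must total 270; the given cells sum to 205, so (1,2) = 65.
Using row 2: 43 + 62 + 61 + 55 + ? → (2,1) = 270 − 221 = 49.
Row 3: 57 + 56 + 50 + 44 + ? = 270, so (3,1) = 63.
From column 1, 270 − (46 + 49 + 63 + 60) gives (5,1) = 52.
Column 2 must total 270; the given cells sum to 219, so (5,2) = 51.
From column 4, 270 − (53 + 61 + 50 + 64) gives (4,4) = 42.
Column 5 must total 270; the given cells sum to 204, so (4,5) = 66.
Row 4 must total 270; the given cells sum to 222, so (4,3) = 48.
Row 5 must total 270; the given cells sum to 225, so (5,3) = 45.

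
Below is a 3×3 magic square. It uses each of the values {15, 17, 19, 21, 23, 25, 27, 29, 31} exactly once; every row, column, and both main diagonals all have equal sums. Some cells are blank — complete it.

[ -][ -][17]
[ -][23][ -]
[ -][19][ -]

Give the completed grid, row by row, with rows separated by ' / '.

25 27 17 / 15 23 31 / 29 19 21

The 9 entries sum to 207, so each line sums to 207/3 = 69.
Column 2 must total 69; the given cells sum to 42, so (1,2) = 27.
Using anti-diagonal: 17 + 23 + ? → (3,1) = 69 − 40 = 29.
Row 1: 27 + 17 + ? = 69, so (1,1) = 25.
Row 3 needs 69; the known cells sum to 48, so (3,3) = 21.
Column 1: 25 + 29 + ? = 69, so (2,1) = 15.
Column 3: 17 + 21 + ? = 69, so (2,3) = 31.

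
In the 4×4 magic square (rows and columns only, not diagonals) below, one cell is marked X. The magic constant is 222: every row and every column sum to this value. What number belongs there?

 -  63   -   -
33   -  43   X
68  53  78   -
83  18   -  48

Row 3 must total 222; the given cells sum to 199, so (3,4) = 23.
Using row 4: 83 + 18 + 48 + ? → (4,3) = 222 − 149 = 73.
Using column 1: 33 + 68 + 83 + ? → (1,1) = 222 − 184 = 38.
From column 2, 222 − (63 + 53 + 18) gives (2,2) = 88.
From column 3, 222 − (43 + 78 + 73) gives (1,3) = 28.
Row 1 must total 222; the given cells sum to 129, so (1,4) = 93.
Using row 2: 33 + 88 + 43 + ? → (2,4) = 222 − 164 = 58.

58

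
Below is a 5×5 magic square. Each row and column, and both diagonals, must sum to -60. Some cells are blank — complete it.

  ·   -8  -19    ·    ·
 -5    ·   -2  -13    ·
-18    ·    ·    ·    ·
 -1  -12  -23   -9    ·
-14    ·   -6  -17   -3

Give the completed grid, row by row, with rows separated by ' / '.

Using row 4: -1 + (-12) + (-23) + (-9) + ? → (4,5) = -60 − (-45) = -15.
Using row 5: -14 + (-6) + (-17) + (-3) + ? → (5,2) = -60 − (-40) = -20.
Column 1: -5 + (-18) + (-1) + (-14) + ? = -60, so (1,1) = -22.
Using column 3: -19 + (-2) + (-23) + (-6) + ? → (3,3) = -60 − (-50) = -10.
Main diagonal: -22 + (-10) + (-9) + (-3) + ? = -60, so (2,2) = -16.
The remaining cell in anti-diagonal is (1,5) = -60 − (-49) = -11.
Row 1 must total -60; the given cells sum to -60, so (1,4) = 0.
Row 2 needs -60; the known cells sum to -36, so (2,5) = -24.
From column 2, -60 − (-8 + (-16) + (-12) + (-20)) gives (3,2) = -4.
Using column 4: 0 + (-13) + (-9) + (-17) + ? → (3,4) = -60 − (-39) = -21.
The remaining cell in column 5 is (3,5) = -60 − (-53) = -7.

-22 -8 -19 0 -11 / -5 -16 -2 -13 -24 / -18 -4 -10 -21 -7 / -1 -12 -23 -9 -15 / -14 -20 -6 -17 -3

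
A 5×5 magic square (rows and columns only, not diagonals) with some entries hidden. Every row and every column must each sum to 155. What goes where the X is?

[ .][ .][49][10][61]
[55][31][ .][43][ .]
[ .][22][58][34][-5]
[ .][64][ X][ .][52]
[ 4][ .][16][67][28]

25

The remaining cell in row 3 is (3,1) = 155 − 109 = 46.
Row 5: 4 + 16 + 67 + 28 + ? = 155, so (5,2) = 40.
Column 2 must total 155; the given cells sum to 157, so (1,2) = -2.
Column 4: 10 + 43 + 34 + 67 + ? = 155, so (4,4) = 1.
From column 5, 155 − (61 + (-5) + 52 + 28) gives (2,5) = 19.
Row 1 must total 155; the given cells sum to 118, so (1,1) = 37.
Row 2 must total 155; the given cells sum to 148, so (2,3) = 7.
Column 1 needs 155; the known cells sum to 142, so (4,1) = 13.
From column 3, 155 − (49 + 7 + 58 + 16) gives (4,3) = 25.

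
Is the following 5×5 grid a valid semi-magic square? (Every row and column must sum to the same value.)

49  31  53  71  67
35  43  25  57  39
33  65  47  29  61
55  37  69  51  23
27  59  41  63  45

No — column 1 sums to 199 but row 1 sums to 271.

Row 1: 49 + 31 + 53 + 71 + 67 = 271.
Row 2: 35 + 43 + 25 + 57 + 39 = 199.
Row 3: 33 + 65 + 47 + 29 + 61 = 235.
Row 4: 55 + 37 + 69 + 51 + 23 = 235.
Row 5: 27 + 59 + 41 + 63 + 45 = 235.
Column 1: 49 + 35 + 33 + 55 + 27 = 199.
Column 2: 31 + 43 + 65 + 37 + 59 = 235.
Column 3: 53 + 25 + 47 + 69 + 41 = 235.
Column 4: 71 + 57 + 29 + 51 + 63 = 271.
Column 5: 67 + 39 + 61 + 23 + 45 = 235.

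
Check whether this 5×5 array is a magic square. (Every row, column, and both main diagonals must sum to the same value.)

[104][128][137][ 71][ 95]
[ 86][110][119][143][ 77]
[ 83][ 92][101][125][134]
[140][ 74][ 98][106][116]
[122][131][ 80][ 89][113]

Row 1: 104 + 128 + 137 + 71 + 95 = 535.
Row 2: 86 + 110 + 119 + 143 + 77 = 535.
Row 3: 83 + 92 + 101 + 125 + 134 = 535.
Row 4: 140 + 74 + 98 + 106 + 116 = 534.
Row 5: 122 + 131 + 80 + 89 + 113 = 535.
Column 1: 104 + 86 + 83 + 140 + 122 = 535.
Column 2: 128 + 110 + 92 + 74 + 131 = 535.
Column 3: 137 + 119 + 101 + 98 + 80 = 535.
Column 4: 71 + 143 + 125 + 106 + 89 = 534.
Column 5: 95 + 77 + 134 + 116 + 113 = 535.
Main diagonal: 104 + 110 + 101 + 106 + 113 = 534.
Anti-diagonal: 95 + 143 + 101 + 74 + 122 = 535.

No — row 4 sums to 534 but column 5 sums to 535.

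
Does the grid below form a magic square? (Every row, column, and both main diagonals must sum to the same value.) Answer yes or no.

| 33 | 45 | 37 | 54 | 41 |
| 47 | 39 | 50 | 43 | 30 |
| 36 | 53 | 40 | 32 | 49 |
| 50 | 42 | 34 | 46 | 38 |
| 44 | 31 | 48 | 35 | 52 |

Row 1: 33 + 45 + 37 + 54 + 41 = 210.
Row 2: 47 + 39 + 50 + 43 + 30 = 209.
Row 3: 36 + 53 + 40 + 32 + 49 = 210.
Row 4: 50 + 42 + 34 + 46 + 38 = 210.
Row 5: 44 + 31 + 48 + 35 + 52 = 210.
Column 1: 33 + 47 + 36 + 50 + 44 = 210.
Column 2: 45 + 39 + 53 + 42 + 31 = 210.
Column 3: 37 + 50 + 40 + 34 + 48 = 209.
Column 4: 54 + 43 + 32 + 46 + 35 = 210.
Column 5: 41 + 30 + 49 + 38 + 52 = 210.
Main diagonal: 33 + 39 + 40 + 46 + 52 = 210.
Anti-diagonal: 41 + 43 + 40 + 42 + 44 = 210.

No — anti-diagonal sums to 210 but column 3 sums to 209.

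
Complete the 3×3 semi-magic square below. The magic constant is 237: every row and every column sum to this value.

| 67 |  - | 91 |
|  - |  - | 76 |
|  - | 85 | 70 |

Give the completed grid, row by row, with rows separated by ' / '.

Row 1 needs 237; the known cells sum to 158, so (1,2) = 79.
Row 3 must total 237; the given cells sum to 155, so (3,1) = 82.
Column 1 needs 237; the known cells sum to 149, so (2,1) = 88.
The remaining cell in column 2 is (2,2) = 237 − 164 = 73.

67 79 91 / 88 73 76 / 82 85 70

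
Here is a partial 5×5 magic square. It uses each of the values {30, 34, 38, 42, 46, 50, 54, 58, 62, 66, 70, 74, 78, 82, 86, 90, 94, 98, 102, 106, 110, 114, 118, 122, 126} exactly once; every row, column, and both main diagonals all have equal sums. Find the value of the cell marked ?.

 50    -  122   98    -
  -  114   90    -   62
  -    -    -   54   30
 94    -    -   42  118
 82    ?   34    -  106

58

The 25 entries sum to 1950, so each line sums to 1950/5 = 390.
Column 5 needs 390; the known cells sum to 316, so (1,5) = 74.
The remaining cell in main diagonal is (3,3) = 390 − 312 = 78.
The remaining cell in row 1 is (1,2) = 390 − 344 = 46.
The remaining cell in column 3 is (4,3) = 390 − 324 = 66.
From row 4, 390 − (94 + 66 + 42 + 118) gives (4,2) = 70.
Anti-diagonal: 74 + 78 + 70 + 82 + ? = 390, so (2,4) = 86.
Row 2: 114 + 90 + 86 + 62 + ? = 390, so (2,1) = 38.
From column 1, 390 − (50 + 38 + 94 + 82) gives (3,1) = 126.
Column 4: 98 + 86 + 54 + 42 + ? = 390, so (5,4) = 110.
Row 3: 126 + 78 + 54 + 30 + ? = 390, so (3,2) = 102.
Row 5: 82 + 34 + 110 + 106 + ? = 390, so (5,2) = 58.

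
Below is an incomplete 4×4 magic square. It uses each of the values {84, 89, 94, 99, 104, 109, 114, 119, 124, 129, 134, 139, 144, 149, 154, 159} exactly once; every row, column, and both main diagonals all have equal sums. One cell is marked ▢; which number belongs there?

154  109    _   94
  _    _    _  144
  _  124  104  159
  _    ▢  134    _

The 16 entries sum to 1944, so each line sums to 1944/4 = 486.
From row 1, 486 − (154 + 109 + 94) gives (1,3) = 129.
From row 3, 486 − (124 + 104 + 159) gives (3,1) = 99.
Column 3 needs 486; the known cells sum to 367, so (2,3) = 119.
From column 4, 486 − (94 + 144 + 159) gives (4,4) = 89.
Using main diagonal: 154 + 104 + 89 + ? → (2,2) = 486 − 347 = 139.
Anti-diagonal must total 486; the given cells sum to 337, so (4,1) = 149.
From row 2, 486 − (139 + 119 + 144) gives (2,1) = 84.
From row 4, 486 − (149 + 134 + 89) gives (4,2) = 114.

114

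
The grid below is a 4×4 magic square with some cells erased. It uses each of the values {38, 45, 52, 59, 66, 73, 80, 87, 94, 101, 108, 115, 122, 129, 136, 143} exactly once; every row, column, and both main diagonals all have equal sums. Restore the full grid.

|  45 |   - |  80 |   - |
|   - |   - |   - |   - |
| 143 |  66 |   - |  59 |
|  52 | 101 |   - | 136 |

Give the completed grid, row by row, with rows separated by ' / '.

45 108 80 129 / 122 87 115 38 / 143 66 94 59 / 52 101 73 136

The 16 entries sum to 1448, so each line sums to 1448/4 = 362.
Using row 3: 143 + 66 + 59 + ? → (3,3) = 362 − 268 = 94.
Row 4: 52 + 101 + 136 + ? = 362, so (4,3) = 73.
Using column 1: 45 + 143 + 52 + ? → (2,1) = 362 − 240 = 122.
Column 3 needs 362; the known cells sum to 247, so (2,3) = 115.
The remaining cell in main diagonal is (2,2) = 362 − 275 = 87.
Using anti-diagonal: 115 + 66 + 52 + ? → (1,4) = 362 − 233 = 129.
Row 1 must total 362; the given cells sum to 254, so (1,2) = 108.
From row 2, 362 − (122 + 87 + 115) gives (2,4) = 38.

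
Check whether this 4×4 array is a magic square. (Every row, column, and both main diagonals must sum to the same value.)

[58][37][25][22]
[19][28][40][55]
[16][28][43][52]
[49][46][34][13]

No — column 3 sums to 142 but row 3 sums to 139.

Row 1: 58 + 37 + 25 + 22 = 142.
Row 2: 19 + 28 + 40 + 55 = 142.
Row 3: 16 + 28 + 43 + 52 = 139.
Row 4: 49 + 46 + 34 + 13 = 142.
Column 1: 58 + 19 + 16 + 49 = 142.
Column 2: 37 + 28 + 28 + 46 = 139.
Column 3: 25 + 40 + 43 + 34 = 142.
Column 4: 22 + 55 + 52 + 13 = 142.
Main diagonal: 58 + 28 + 43 + 13 = 142.
Anti-diagonal: 22 + 40 + 28 + 49 = 139.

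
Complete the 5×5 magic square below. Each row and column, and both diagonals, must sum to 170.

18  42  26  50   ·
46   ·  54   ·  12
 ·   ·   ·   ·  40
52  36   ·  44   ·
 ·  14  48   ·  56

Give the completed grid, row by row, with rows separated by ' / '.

From row 1, 170 − (18 + 42 + 26 + 50) gives (1,5) = 34.
Column 5: 34 + 12 + 40 + 56 + ? = 170, so (4,5) = 28.
Row 4: 52 + 36 + 44 + 28 + ? = 170, so (4,3) = 10.
From column 3, 170 − (26 + 54 + 10 + 48) gives (3,3) = 32.
Main diagonal must total 170; the given cells sum to 150, so (2,2) = 20.
Row 2: 46 + 20 + 54 + 12 + ? = 170, so (2,4) = 38.
Column 2: 42 + 20 + 36 + 14 + ? = 170, so (3,2) = 58.
Anti-diagonal must total 170; the given cells sum to 140, so (5,1) = 30.
The remaining cell in row 5 is (5,4) = 170 − 148 = 22.
Using column 1: 18 + 46 + 52 + 30 + ? → (3,1) = 170 − 146 = 24.
The remaining cell in column 4 is (3,4) = 170 − 154 = 16.

18 42 26 50 34 / 46 20 54 38 12 / 24 58 32 16 40 / 52 36 10 44 28 / 30 14 48 22 56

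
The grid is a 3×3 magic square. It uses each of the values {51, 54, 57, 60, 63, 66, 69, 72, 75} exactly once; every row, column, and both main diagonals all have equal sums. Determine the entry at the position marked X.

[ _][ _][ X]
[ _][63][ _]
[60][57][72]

The 9 entries sum to 567, so each line sums to 567/3 = 189.
Using column 2: 63 + 57 + ? → (1,2) = 189 − 120 = 69.
Main diagonal: 63 + 72 + ? = 189, so (1,1) = 54.
Anti-diagonal needs 189; the known cells sum to 123, so (1,3) = 66.

66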